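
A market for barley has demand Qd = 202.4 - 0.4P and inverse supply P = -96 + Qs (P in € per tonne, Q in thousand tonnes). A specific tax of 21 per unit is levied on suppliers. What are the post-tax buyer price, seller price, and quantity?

Inverting to quantity form: Qs = 96 + P.
Suppliers keep P_s = P_b - 21 per unit, so supply in terms of the buyer price is Qs = 75 + P_b.
Set Qd = Qs: 202.4 - 0.4P_b = 75 + P_b, so 127.4 = 1.4P_b and P_b = 91.
So P_s = 70 and the quantity traded is Q = 202.4 - 0.4(91) = 166.

P_b = 91, P_s = 70, Q = 166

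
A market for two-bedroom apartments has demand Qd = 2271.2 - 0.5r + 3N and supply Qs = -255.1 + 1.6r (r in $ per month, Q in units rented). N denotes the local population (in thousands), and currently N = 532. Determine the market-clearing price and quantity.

r* = 1963, Q* = 2885.7

With N = 532, demand is Qd = 3867.2 - 0.5r.
At equilibrium Qd = Qs, so 3867.2 - 0.5r = -255.1 + 1.6r; collecting terms, 4122.3 = 2.1r and r* = 1963.
Plugging r* into demand: Q* = 3867.2 - 0.5(1963) = 2885.7.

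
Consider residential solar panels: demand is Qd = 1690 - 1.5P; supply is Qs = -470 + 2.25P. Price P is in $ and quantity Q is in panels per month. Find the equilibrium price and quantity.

P* = 576, Q* = 826

Set Qd = Qs: 1690 - 1.5P = -470 + 2.25P, so 2160 = 3.75P and P* = 576.
Substitute back: Q* = 1690 - 1.5(576) = 826.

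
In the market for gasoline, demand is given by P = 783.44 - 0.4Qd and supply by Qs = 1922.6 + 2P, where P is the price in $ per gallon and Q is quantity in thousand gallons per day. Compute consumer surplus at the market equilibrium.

Rewriting in direct form: Qd = 1958.6 - 2.5P.
At equilibrium Qd = Qs, so 1958.6 - 2.5P = 1922.6 + 2P; collecting terms, 36 = 4.5P and P* = 8.
From the demand curve, Q* = 1958.6 - 2.5(8) = 1938.6.
Demand choke price (Qd = 0): P = 1958.6/2.5 = 783.44. Consumer surplus = ½ × (783.44 - 8) × 1938.6 = 751633.992.

Consumer surplus = 751633.992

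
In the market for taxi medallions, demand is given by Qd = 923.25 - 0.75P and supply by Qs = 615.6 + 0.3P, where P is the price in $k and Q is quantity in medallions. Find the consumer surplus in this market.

Consumer surplus = 329941.5

At equilibrium Qd = Qs, so 923.25 - 0.75P = 615.6 + 0.3P; collecting terms, 307.65 = 1.05P and P* = 293.
From the demand curve, Q* = 923.25 - 0.75(293) = 703.5.
Demand choke price (Qd = 0): P = 923.25/0.75 = 1231. Consumer surplus = ½ × (1231 - 293) × 703.5 = 329941.5.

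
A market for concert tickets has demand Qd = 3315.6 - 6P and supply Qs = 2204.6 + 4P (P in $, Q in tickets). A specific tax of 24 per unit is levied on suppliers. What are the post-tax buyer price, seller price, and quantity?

P_b = 120.7, P_s = 96.7, Q = 2591.4

With a tax of 24 on suppliers, they supply based on the net price P_s = P_b - 24, so Qs = 2108.6 + 4P_b.
Market clearing requires 3315.6 - 6P_b = 2108.6 + 4P_b; hence 1207 = 10P_b and P_b = 120.7.
So P_s = 96.7 and the quantity traded is Q = 3315.6 - 6(120.7) = 2591.4.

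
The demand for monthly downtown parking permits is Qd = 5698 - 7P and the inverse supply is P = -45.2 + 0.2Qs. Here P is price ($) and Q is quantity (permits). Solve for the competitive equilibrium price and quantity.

Inverting to quantity form: Qs = 226 + 5P.
The market clears where 5698 - 7P = 226 + 5P. Rearranging, 12P = 5472, hence P* = 456.
Then Q* = 5698 - 7(456) = 2506.

P* = 456, Q* = 2506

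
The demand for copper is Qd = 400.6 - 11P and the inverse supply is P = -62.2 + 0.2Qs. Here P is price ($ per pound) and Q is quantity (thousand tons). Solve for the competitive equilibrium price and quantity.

Inverting to quantity form: Qs = 311 + 5P.
At equilibrium Qd = Qs, so 400.6 - 11P = 311 + 5P; collecting terms, 89.6 = 16P and P* = 5.6.
From the demand curve, Q* = 400.6 - 11(5.6) = 339.

P* = 5.6, Q* = 339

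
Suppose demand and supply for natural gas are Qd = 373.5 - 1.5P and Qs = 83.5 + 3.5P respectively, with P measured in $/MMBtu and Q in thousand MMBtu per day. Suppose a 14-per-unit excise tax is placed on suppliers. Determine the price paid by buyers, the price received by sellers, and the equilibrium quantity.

The tax drives a wedge P_b - P_s = 14. Substituting P_s = P_b - 14 into supply: Qs = 34.5 + 3.5P_b.
Set Qd = Qs: 373.5 - 1.5P_b = 34.5 + 3.5P_b, so 339 = 5P_b and P_b = 67.8.
So P_s = 53.8 and the quantity traded is Q = 373.5 - 1.5(67.8) = 271.8.

P_b = 67.8, P_s = 53.8, Q = 271.8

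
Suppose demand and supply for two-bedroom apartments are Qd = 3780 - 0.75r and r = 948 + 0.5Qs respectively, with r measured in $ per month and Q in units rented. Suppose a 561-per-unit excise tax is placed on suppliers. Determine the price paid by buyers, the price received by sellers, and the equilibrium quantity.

r_b = 2472, r_s = 1911, Q = 1926

Inverting to quantity form: Qs = -1896 + 2r.
With a tax of 561 on suppliers, they supply based on the net price r_s = r_b - 561, so Qs = -3018 + 2r_b.
Market clearing requires 3780 - 0.75r_b = -3018 + 2r_b; hence 6798 = 2.75r_b and r_b = 2472.
So r_s = 1911 and the quantity traded is Q = 3780 - 0.75(2472) = 1926.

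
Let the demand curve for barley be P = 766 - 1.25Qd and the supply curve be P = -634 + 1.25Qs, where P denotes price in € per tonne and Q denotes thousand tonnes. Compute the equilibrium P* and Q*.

Solving each curve for Q: Qd = 612.8 - 0.8P and Qs = 507.2 + 0.8P.
The market clears where 612.8 - 0.8P = 507.2 + 0.8P. Rearranging, 1.6P = 105.6, hence P* = 66.
Substitute back: Q* = 612.8 - 0.8(66) = 560.

P* = 66, Q* = 560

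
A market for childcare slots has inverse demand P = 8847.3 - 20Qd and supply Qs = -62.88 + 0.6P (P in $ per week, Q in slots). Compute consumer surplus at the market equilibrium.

Consumer surplus = 1628122.5

Rewriting in direct form: Qd = 442.365 - 0.05P.
The market clears where 442.365 - 0.05P = -62.88 + 0.6P. Rearranging, 0.65P = 505.245, hence P* = 777.3.
Then Q* = 442.365 - 0.05(777.3) = 403.5.
Demand choke price (Qd = 0): P = 442.365/0.05 = 8847.3. Consumer surplus = ½ × (8847.3 - 777.3) × 403.5 = 1628122.5.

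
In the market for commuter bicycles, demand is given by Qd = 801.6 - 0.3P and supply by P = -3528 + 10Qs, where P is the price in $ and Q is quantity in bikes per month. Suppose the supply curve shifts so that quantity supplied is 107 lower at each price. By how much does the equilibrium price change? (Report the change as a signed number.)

ΔP = 267.5

Solving each curve for Q: Qs = 352.8 + 0.1P.
Set Qd = Qs: 801.6 - 0.3P = 352.8 + 0.1P, so 448.8 = 0.4P and P* = 1122.
Plugging P* into demand: Q* = 801.6 - 0.3(1122) = 465.
After the shift, supply is Qs = 245.8 + 0.1P.
Re-solving, 0.4P = 555.8 gives P = 1389.5 and Q = 384.75.
ΔP = 1389.5 - 1122 = 267.5.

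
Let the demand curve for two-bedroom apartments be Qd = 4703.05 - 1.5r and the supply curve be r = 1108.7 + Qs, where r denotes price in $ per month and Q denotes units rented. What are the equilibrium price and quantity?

r* = 2324.7, Q* = 1216

Solving each curve for Q: Qs = -1108.7 + r.
At equilibrium Qd = Qs, so 4703.05 - 1.5r = -1108.7 + r; collecting terms, 5811.75 = 2.5r and r* = 2324.7.
Substitute back: Q* = 4703.05 - 1.5(2324.7) = 1216.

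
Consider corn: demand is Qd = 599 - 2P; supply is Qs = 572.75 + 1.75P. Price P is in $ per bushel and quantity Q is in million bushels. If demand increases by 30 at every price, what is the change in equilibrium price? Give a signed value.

ΔP = 8

The market clears where 599 - 2P = 572.75 + 1.75P. Rearranging, 3.75P = 26.25, hence P* = 7.
From the demand curve, Q* = 599 - 2(7) = 585.
After the shift, demand is Qd = 629 - 2P.
The new intersection has 56.25 = 3.75P, i.e. P = 15, Q = 599.
ΔP = 15 - 7 = 8.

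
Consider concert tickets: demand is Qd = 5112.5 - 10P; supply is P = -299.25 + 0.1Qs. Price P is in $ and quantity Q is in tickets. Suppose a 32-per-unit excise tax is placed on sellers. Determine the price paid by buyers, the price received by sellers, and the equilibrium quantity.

Solving each curve for Q: Qs = 2992.5 + 10P.
With a tax of 32 on sellers, they supply based on the net price P_s = P_b - 32, so Qs = 2672.5 + 10P_b.
Set Qd = Qs: 5112.5 - 10P_b = 2672.5 + 10P_b, so 2440 = 20P_b and P_b = 122.
Then P_s = 122 - 32 = 90 and Q = 5112.5 - 10(122) = 3892.5.

P_b = 122, P_s = 90, Q = 3892.5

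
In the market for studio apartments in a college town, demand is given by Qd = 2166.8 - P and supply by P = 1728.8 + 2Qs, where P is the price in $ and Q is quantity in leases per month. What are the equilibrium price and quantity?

In direct form, Qs = -864.4 + 0.5P.
The market clears where 2166.8 - P = -864.4 + 0.5P. Rearranging, 1.5P = 3031.2, hence P* = 2020.8.
Plugging P* into demand: Q* = 2166.8 - 2020.8 = 146.

P* = 2020.8, Q* = 146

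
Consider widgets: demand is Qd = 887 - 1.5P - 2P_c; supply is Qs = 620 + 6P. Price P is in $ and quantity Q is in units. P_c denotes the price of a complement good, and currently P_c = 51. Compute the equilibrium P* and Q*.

With P_c = 51, demand is Qd = 785 - 1.5P.
The market clears where 785 - 1.5P = 620 + 6P. Rearranging, 7.5P = 165, hence P* = 22.
Substitute back: Q* = 785 - 1.5(22) = 752.

P* = 22, Q* = 752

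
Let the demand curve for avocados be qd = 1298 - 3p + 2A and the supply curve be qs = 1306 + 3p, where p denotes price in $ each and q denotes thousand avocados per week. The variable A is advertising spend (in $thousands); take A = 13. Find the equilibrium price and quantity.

p* = 3, q* = 1315

With A = 13, demand is qd = 1324 - 3p.
Set qd = qs: 1324 - 3p = 1306 + 3p, so 18 = 6p and p* = 3.
Then q* = 1324 - 3(3) = 1315.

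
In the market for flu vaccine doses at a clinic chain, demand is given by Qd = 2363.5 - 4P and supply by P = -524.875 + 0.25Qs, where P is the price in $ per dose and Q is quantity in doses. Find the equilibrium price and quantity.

P* = 33, Q* = 2231.5

In direct form, Qs = 2099.5 + 4P.
At equilibrium Qd = Qs, so 2363.5 - 4P = 2099.5 + 4P; collecting terms, 264 = 8P and P* = 33.
Then Q* = 2363.5 - 4(33) = 2231.5.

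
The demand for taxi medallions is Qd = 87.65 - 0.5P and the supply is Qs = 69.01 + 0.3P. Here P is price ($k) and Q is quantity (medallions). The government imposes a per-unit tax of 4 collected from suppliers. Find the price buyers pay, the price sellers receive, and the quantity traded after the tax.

P_b = 24.8, P_s = 20.8, Q = 75.25

With a tax of 4 on suppliers, they supply based on the net price P_s = P_b - 4, so Qs = 67.81 + 0.3P_b.
Market clearing requires 87.65 - 0.5P_b = 67.81 + 0.3P_b; hence 19.84 = 0.8P_b and P_b = 24.8.
Then P_s = 24.8 - 4 = 20.8 and Q = 87.65 - 0.5(24.8) = 75.25.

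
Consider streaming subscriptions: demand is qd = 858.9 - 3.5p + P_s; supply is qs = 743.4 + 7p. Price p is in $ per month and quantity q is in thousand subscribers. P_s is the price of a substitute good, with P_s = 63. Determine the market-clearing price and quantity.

With P_s = 63, demand is qd = 921.9 - 3.5p.
At equilibrium qd = qs, so 921.9 - 3.5p = 743.4 + 7p; collecting terms, 178.5 = 10.5p and p* = 17.
Substitute back: q* = 921.9 - 3.5(17) = 862.4.

p* = 17, q* = 862.4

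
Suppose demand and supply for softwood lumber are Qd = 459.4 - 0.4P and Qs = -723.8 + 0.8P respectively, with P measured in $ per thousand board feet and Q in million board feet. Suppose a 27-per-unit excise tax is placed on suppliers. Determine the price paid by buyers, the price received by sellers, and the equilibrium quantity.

P_b = 1004, P_s = 977, Q = 57.8

Suppliers keep P_s = P_b - 27 per unit, so supply in terms of the buyer price is Qs = -745.4 + 0.8P_b.
Market clearing requires 459.4 - 0.4P_b = -745.4 + 0.8P_b; hence 1204.8 = 1.2P_b and P_b = 1004.
Then P_s = 1004 - 27 = 977 and Q = 459.4 - 0.4(1004) = 57.8.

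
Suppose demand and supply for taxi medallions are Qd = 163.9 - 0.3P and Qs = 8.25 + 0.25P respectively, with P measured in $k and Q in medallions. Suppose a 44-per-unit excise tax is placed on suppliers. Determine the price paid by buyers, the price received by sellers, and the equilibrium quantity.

With a tax of 44 on suppliers, they supply based on the net price P_s = P_b - 44, so Qs = -2.75 + 0.25P_b.
Market clearing requires 163.9 - 0.3P_b = -2.75 + 0.25P_b; hence 166.65 = 0.55P_b and P_b = 303.
Then P_s = 303 - 44 = 259 and Q = 163.9 - 0.3(303) = 73.

P_b = 303, P_s = 259, Q = 73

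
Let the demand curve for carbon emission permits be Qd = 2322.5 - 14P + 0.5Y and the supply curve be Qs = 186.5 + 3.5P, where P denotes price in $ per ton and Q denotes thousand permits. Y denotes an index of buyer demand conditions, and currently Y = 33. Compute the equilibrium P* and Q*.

With Y = 33, demand is Qd = 2339 - 14P.
The market clears where 2339 - 14P = 186.5 + 3.5P. Rearranging, 17.5P = 2152.5, hence P* = 123.
Substitute back: Q* = 2339 - 14(123) = 617.

P* = 123, Q* = 617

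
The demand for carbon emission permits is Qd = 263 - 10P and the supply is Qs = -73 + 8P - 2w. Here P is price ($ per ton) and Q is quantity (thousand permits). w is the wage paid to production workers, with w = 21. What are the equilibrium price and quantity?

P* = 21, Q* = 53

With w = 21, supply is Qs = -115 + 8P.
The market clears where 263 - 10P = -115 + 8P. Rearranging, 18P = 378, hence P* = 21.
Substitute back: Q* = 263 - 10(21) = 53.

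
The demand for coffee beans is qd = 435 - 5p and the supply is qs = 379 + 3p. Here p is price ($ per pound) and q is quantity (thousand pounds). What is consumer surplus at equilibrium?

At equilibrium qd = qs, so 435 - 5p = 379 + 3p; collecting terms, 56 = 8p and p* = 7.
Plugging p* into demand: q* = 435 - 5(7) = 400.
Demand choke price (qd = 0): p = 435/5 = 87. Consumer surplus = ½ × (87 - 7) × 400 = 16000.

Consumer surplus = 16000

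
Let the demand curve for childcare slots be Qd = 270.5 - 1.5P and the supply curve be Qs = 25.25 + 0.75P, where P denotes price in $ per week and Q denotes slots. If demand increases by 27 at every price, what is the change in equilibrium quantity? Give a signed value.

ΔQ = 9

At equilibrium Qd = Qs, so 270.5 - 1.5P = 25.25 + 0.75P; collecting terms, 245.25 = 2.25P and P* = 109.
From the demand curve, Q* = 270.5 - 1.5(109) = 107.
After the shift, demand is Qd = 297.5 - 1.5P.
The new intersection has 272.25 = 2.25P, i.e. P = 121, Q = 116.
ΔQ = 116 - 107 = 9.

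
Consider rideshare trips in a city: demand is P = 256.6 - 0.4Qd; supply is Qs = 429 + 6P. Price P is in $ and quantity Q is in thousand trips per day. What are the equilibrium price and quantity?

P* = 25, Q* = 579

Rewriting in direct form: Qd = 641.5 - 2.5P.
At equilibrium Qd = Qs, so 641.5 - 2.5P = 429 + 6P; collecting terms, 212.5 = 8.5P and P* = 25.
From the demand curve, Q* = 641.5 - 2.5(25) = 579.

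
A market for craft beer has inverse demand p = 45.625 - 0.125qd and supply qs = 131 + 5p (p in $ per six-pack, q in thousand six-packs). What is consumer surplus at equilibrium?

Consumer surplus = 3052.5625

Solving each curve for q: qd = 365 - 8p.
Set qd = qs: 365 - 8p = 131 + 5p, so 234 = 13p and p* = 18.
Then q* = 365 - 8(18) = 221.
Demand choke price (qd = 0): p = 365/8 = 45.625. Consumer surplus = ½ × (45.625 - 18) × 221 = 3052.5625.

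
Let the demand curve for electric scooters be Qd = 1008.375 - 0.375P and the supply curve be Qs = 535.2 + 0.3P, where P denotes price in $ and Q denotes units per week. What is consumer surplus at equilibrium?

Consumer surplus = 741027

The market clears where 1008.375 - 0.375P = 535.2 + 0.3P. Rearranging, 0.675P = 473.175, hence P* = 701.
Plugging P* into demand: Q* = 1008.375 - 0.375(701) = 745.5.
Demand choke price (Qd = 0): P = 1008.375/0.375 = 2689. Consumer surplus = ½ × (2689 - 701) × 745.5 = 741027.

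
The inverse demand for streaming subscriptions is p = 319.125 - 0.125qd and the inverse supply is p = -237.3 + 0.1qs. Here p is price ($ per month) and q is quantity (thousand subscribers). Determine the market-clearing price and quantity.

p* = 10, q* = 2473

Inverting to quantity form: qd = 2553 - 8p and qs = 2373 + 10p.
Equating demand and supply, 2553 - 8p = 2373 + 10p gives 18p = 180, so p* = 10.
Substitute back: q* = 2553 - 8(10) = 2473.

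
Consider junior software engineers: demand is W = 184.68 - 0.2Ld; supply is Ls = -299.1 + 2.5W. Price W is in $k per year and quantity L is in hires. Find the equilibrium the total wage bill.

Rewriting in direct form: Ld = 923.4 - 5W.
Equating demand and supply, 923.4 - 5W = -299.1 + 2.5W gives 7.5W = 1222.5, so W* = 163.
Plugging W* into demand: L* = 923.4 - 5(163) = 108.4.
The total wage bill = W* × L* = 163 × 108.4 = 17669.2.

The total wage bill = 17669.2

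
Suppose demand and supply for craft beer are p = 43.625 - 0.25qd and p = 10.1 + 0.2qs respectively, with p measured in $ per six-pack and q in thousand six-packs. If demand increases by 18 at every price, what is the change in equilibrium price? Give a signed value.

Δp = 2

Rewriting in direct form: qd = 174.5 - 4p and qs = -50.5 + 5p.
At equilibrium qd = qs, so 174.5 - 4p = -50.5 + 5p; collecting terms, 225 = 9p and p* = 25.
Plugging p* into demand: q* = 174.5 - 4(25) = 74.5.
After the shift, demand is qd = 192.5 - 4p.
New equilibrium: 243 = 9p, so p = 27 and q = 84.5.
Δp = 27 - 25 = 2.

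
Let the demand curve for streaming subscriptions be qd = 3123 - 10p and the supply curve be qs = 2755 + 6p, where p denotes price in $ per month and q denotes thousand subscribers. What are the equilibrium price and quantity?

At equilibrium qd = qs, so 3123 - 10p = 2755 + 6p; collecting terms, 368 = 16p and p* = 23.
Then q* = 3123 - 10(23) = 2893.

p* = 23, q* = 2893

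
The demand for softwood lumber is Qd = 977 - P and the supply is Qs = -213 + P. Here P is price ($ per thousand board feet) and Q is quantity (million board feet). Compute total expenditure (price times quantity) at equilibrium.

Total expenditure = 227290

Equating demand and supply, 977 - P = -213 + P gives 2P = 1190, so P* = 595.
Plugging P* into demand: Q* = 977 - 595 = 382.
Total expenditure = P* × Q* = 595 × 382 = 227290.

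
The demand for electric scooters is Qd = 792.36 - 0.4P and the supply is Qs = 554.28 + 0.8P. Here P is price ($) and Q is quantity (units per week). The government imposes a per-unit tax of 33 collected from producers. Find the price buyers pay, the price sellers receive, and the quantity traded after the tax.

The tax drives a wedge P_b - P_s = 33. Substituting P_s = P_b - 33 into supply: Qs = 527.88 + 0.8P_b.
Set Qd = Qs: 792.36 - 0.4P_b = 527.88 + 0.8P_b, so 264.48 = 1.2P_b and P_b = 220.4.
So P_s = 187.4 and the quantity traded is Q = 792.36 - 0.4(220.4) = 704.2.

P_b = 220.4, P_s = 187.4, Q = 704.2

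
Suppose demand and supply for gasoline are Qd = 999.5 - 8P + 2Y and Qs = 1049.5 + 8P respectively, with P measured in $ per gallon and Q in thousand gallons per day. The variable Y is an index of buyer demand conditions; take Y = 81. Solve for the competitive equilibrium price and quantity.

With Y = 81, demand is Qd = 1161.5 - 8P.
The market clears where 1161.5 - 8P = 1049.5 + 8P. Rearranging, 16P = 112, hence P* = 7.
Then Q* = 1161.5 - 8(7) = 1105.5.

P* = 7, Q* = 1105.5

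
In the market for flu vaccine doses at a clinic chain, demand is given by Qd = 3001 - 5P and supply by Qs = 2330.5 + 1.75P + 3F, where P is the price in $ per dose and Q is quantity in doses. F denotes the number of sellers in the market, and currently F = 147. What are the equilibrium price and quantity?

P* = 34, Q* = 2831

With F = 147, supply is Qs = 2771.5 + 1.75P.
Set Qd = Qs: 3001 - 5P = 2771.5 + 1.75P, so 229.5 = 6.75P and P* = 34.
Plugging P* into demand: Q* = 3001 - 5(34) = 2831.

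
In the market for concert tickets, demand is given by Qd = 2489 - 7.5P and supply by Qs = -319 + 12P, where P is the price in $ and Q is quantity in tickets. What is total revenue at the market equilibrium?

Total revenue = 202896

Equating demand and supply, 2489 - 7.5P = -319 + 12P gives 19.5P = 2808, so P* = 144.
From the demand curve, Q* = 2489 - 7.5(144) = 1409.
Total revenue = P* × Q* = 144 × 1409 = 202896.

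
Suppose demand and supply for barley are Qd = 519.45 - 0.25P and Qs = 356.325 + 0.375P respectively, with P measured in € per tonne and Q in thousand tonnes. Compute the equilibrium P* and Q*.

P* = 261, Q* = 454.2

The market clears where 519.45 - 0.25P = 356.325 + 0.375P. Rearranging, 0.625P = 163.125, hence P* = 261.
Then Q* = 519.45 - 0.25(261) = 454.2.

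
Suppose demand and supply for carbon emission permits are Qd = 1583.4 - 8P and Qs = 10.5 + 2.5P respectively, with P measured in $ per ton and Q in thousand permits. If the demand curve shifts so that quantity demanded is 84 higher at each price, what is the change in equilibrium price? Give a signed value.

The market clears where 1583.4 - 8P = 10.5 + 2.5P. Rearranging, 10.5P = 1572.9, hence P* = 149.8.
Substitute back: Q* = 1583.4 - 8(149.8) = 385.
After the shift, demand is Qd = 1667.4 - 8P.
The new intersection has 1656.9 = 10.5P, i.e. P = 157.8, Q = 405.
ΔP = 157.8 - 149.8 = 8.

ΔP = 8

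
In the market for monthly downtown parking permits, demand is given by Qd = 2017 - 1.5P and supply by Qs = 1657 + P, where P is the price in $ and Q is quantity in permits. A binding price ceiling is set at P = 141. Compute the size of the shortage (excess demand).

Shortage = 7.5

At P = 141: Qd = 1805.5 and Qs = 1798.
Shortage = Qd - Qs = 1805.5 - 1798 = 7.5.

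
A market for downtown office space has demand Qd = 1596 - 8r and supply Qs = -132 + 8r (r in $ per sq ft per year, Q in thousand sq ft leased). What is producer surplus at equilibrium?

At equilibrium Qd = Qs, so 1596 - 8r = -132 + 8r; collecting terms, 1728 = 16r and r* = 108.
Substitute back: Q* = 1596 - 8(108) = 732.
Supply choke price (Qs = 0): r = 16.5. Producer surplus = ½ × (108 - 16.5) × 732 = 33489.

Producer surplus = 33489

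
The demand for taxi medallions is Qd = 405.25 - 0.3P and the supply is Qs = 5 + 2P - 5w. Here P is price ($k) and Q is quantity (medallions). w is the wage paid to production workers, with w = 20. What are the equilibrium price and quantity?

With w = 20, supply is Qs = -95 + 2P.
Equating demand and supply, 405.25 - 0.3P = -95 + 2P gives 2.3P = 500.25, so P* = 217.5.
Then Q* = 405.25 - 0.3(217.5) = 340.

P* = 217.5, Q* = 340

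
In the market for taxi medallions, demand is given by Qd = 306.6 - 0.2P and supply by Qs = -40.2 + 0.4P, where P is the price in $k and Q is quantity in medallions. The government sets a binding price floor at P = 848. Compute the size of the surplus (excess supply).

Surplus = 162

At P = 848: Qd = 137 and Qs = 299.
Surplus = Qs - Qd = 299 - 137 = 162.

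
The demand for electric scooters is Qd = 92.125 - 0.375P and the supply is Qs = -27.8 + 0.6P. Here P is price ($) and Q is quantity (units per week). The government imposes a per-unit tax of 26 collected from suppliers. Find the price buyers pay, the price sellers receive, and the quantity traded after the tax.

The tax drives a wedge P_b - P_s = 26. Substituting P_s = P_b - 26 into supply: Qs = -43.4 + 0.6P_b.
Equate demand and the shifted supply: 92.125 - 0.375P_b = -43.4 + 0.6P_b, giving 0.975P_b = 135.525, so P_b = 139.
So P_s = 113 and the quantity traded is Q = 92.125 - 0.375(139) = 40.

P_b = 139, P_s = 113, Q = 40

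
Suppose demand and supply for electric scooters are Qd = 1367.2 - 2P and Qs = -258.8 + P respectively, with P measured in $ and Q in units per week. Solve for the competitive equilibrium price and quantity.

P* = 542, Q* = 283.2

At equilibrium Qd = Qs, so 1367.2 - 2P = -258.8 + P; collecting terms, 1626 = 3P and P* = 542.
Plugging P* into demand: Q* = 1367.2 - 2(542) = 283.2.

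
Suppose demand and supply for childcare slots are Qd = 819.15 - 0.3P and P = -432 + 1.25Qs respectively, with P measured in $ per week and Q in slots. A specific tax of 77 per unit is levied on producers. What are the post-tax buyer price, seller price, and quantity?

Inverting to quantity form: Qs = 345.6 + 0.8P.
With a tax of 77 on producers, they supply based on the net price P_s = P_b - 77, so Qs = 284 + 0.8P_b.
Set Qd = Qs: 819.15 - 0.3P_b = 284 + 0.8P_b, so 535.15 = 1.1P_b and P_b = 486.5.
So P_s = 409.5 and the quantity traded is Q = 819.15 - 0.3(486.5) = 673.2.

P_b = 486.5, P_s = 409.5, Q = 673.2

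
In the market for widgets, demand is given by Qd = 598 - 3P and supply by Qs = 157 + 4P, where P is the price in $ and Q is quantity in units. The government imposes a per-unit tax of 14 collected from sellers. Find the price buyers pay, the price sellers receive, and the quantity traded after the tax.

P_b = 71, P_s = 57, Q = 385

Sellers keep P_s = P_b - 14 per unit, so supply in terms of the buyer price is Qs = 101 + 4P_b.
Market clearing requires 598 - 3P_b = 101 + 4P_b; hence 497 = 7P_b and P_b = 71.
So P_s = 57 and the quantity traded is Q = 598 - 3(71) = 385.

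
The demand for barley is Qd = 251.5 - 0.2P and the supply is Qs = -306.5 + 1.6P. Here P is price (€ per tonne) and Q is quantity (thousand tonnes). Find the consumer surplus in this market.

Set Qd = Qs: 251.5 - 0.2P = -306.5 + 1.6P, so 558 = 1.8P and P* = 310.
Substitute back: Q* = 251.5 - 0.2(310) = 189.5.
Demand choke price (Qd = 0): P = 251.5/0.2 = 1257.5. Consumer surplus = ½ × (1257.5 - 310) × 189.5 = 89775.625.

Consumer surplus = 89775.625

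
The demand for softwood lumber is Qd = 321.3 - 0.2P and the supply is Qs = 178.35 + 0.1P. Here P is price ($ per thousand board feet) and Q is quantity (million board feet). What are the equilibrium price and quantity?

P* = 476.5, Q* = 226

Set Qd = Qs: 321.3 - 0.2P = 178.35 + 0.1P, so 142.95 = 0.3P and P* = 476.5.
From the demand curve, Q* = 321.3 - 0.2(476.5) = 226.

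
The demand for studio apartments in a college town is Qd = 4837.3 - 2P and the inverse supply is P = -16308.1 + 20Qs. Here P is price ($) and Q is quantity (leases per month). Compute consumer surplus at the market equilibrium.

Inverting to quantity form: Qs = 815.405 + 0.05P.
Set Qd = Qs: 4837.3 - 2P = 815.405 + 0.05P, so 4021.895 = 2.05P and P* = 1961.9.
Then Q* = 4837.3 - 2(1961.9) = 913.5.
Demand choke price (Qd = 0): P = 4837.3/2 = 2418.65. Consumer surplus = ½ × (2418.65 - 1961.9) × 913.5 = 208620.5625.

Consumer surplus = 208620.5625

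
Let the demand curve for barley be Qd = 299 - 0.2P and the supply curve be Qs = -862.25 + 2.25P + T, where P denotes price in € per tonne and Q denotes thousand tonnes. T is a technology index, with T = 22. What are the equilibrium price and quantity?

P* = 465, Q* = 206

With T = 22, supply is Qs = -840.25 + 2.25P.
Equating demand and supply, 299 - 0.2P = -840.25 + 2.25P gives 2.45P = 1139.25, so P* = 465.
Then Q* = 299 - 0.2(465) = 206.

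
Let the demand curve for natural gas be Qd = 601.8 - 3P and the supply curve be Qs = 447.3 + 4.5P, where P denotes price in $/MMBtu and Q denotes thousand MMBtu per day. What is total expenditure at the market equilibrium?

Total expenditure = 11124

Equating demand and supply, 601.8 - 3P = 447.3 + 4.5P gives 7.5P = 154.5, so P* = 20.6.
Substitute back: Q* = 601.8 - 3(20.6) = 540.
Total expenditure = P* × Q* = 20.6 × 540 = 11124.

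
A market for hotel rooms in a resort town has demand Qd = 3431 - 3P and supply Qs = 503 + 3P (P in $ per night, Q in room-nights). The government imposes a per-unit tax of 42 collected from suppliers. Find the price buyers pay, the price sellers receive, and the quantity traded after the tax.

With a tax of 42 on suppliers, they supply based on the net price P_s = P_b - 42, so Qs = 377 + 3P_b.
Market clearing requires 3431 - 3P_b = 377 + 3P_b; hence 3054 = 6P_b and P_b = 509.
Then P_s = 509 - 42 = 467 and Q = 3431 - 3(509) = 1904.

P_b = 509, P_s = 467, Q = 1904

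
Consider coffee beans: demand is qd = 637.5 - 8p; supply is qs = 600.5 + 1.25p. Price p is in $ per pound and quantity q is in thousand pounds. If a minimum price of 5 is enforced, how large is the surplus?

Surplus = 9.25

Evaluating both curves at the floor price 5 gives qd = 597.5, qs = 606.75.
Surplus = qs - qd = 606.75 - 597.5 = 9.25.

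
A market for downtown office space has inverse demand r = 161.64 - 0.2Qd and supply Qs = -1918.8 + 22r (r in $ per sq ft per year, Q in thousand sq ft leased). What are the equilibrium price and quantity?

r* = 101, Q* = 303.2

Inverting to quantity form: Qd = 808.2 - 5r.
At equilibrium Qd = Qs, so 808.2 - 5r = -1918.8 + 22r; collecting terms, 2727 = 27r and r* = 101.
From the demand curve, Q* = 808.2 - 5(101) = 303.2.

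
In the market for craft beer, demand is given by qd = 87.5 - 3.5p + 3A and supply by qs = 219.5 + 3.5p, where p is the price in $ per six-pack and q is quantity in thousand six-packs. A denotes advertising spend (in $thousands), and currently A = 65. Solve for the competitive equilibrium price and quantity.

p* = 9, q* = 251

With A = 65, demand is qd = 282.5 - 3.5p.
At equilibrium qd = qs, so 282.5 - 3.5p = 219.5 + 3.5p; collecting terms, 63 = 7p and p* = 9.
Plugging p* into demand: q* = 282.5 - 3.5(9) = 251.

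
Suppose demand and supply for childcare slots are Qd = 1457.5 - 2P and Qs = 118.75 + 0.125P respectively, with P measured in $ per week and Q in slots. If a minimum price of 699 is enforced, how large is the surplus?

At P = 699: Qd = 59.5 and Qs = 206.125.
Surplus = Qs - Qd = 206.125 - 59.5 = 146.625.

Surplus = 146.625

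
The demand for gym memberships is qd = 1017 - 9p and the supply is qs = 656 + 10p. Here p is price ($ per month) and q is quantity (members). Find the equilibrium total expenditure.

Equating demand and supply, 1017 - 9p = 656 + 10p gives 19p = 361, so p* = 19.
From the demand curve, q* = 1017 - 9(19) = 846.
Total expenditure = p* × q* = 19 × 846 = 16074.

Total expenditure = 16074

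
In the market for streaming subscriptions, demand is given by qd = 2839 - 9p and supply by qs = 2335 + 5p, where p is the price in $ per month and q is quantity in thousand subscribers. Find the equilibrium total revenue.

Total revenue = 90540

The market clears where 2839 - 9p = 2335 + 5p. Rearranging, 14p = 504, hence p* = 36.
Plugging p* into demand: q* = 2839 - 9(36) = 2515.
Total revenue = p* × q* = 36 × 2515 = 90540.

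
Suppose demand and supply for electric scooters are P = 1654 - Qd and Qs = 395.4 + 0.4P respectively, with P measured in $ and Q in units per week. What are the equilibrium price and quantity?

Solving each curve for Q: Qd = 1654 - P.
Equating demand and supply, 1654 - P = 395.4 + 0.4P gives 1.4P = 1258.6, so P* = 899.
Plugging P* into demand: Q* = 1654 - 899 = 755.

P* = 899, Q* = 755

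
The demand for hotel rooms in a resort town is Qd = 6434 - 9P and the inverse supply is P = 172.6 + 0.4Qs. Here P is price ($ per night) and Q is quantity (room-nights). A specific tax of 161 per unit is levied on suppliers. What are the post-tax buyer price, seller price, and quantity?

In direct form, Qs = -431.5 + 2.5P.
Suppliers keep P_s = P_b - 161 per unit, so supply in terms of the buyer price is Qs = -834 + 2.5P_b.
Market clearing requires 6434 - 9P_b = -834 + 2.5P_b; hence 7268 = 11.5P_b and P_b = 632.
So P_s = 471 and the quantity traded is Q = 6434 - 9(632) = 746.

P_b = 632, P_s = 471, Q = 746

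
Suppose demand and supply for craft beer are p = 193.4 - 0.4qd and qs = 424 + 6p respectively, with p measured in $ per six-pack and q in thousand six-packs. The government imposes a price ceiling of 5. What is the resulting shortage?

Shortage = 17

Solving each curve for q: qd = 483.5 - 2.5p.
Evaluating both curves at the ceiling price 5 gives qd = 471, qs = 454.
Shortage = qd - qs = 471 - 454 = 17.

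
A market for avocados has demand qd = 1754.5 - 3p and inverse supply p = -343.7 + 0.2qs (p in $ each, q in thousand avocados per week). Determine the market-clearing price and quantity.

p* = 4.5, q* = 1741

Rewriting in direct form: qs = 1718.5 + 5p.
Set qd = qs: 1754.5 - 3p = 1718.5 + 5p, so 36 = 8p and p* = 4.5.
Substitute back: q* = 1754.5 - 3(4.5) = 1741.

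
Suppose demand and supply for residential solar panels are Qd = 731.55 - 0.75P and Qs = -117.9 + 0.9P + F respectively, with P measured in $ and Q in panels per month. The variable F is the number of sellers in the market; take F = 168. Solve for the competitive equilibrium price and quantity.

P* = 413, Q* = 421.8

With F = 168, supply is Qs = 50.1 + 0.9P.
At equilibrium Qd = Qs, so 731.55 - 0.75P = 50.1 + 0.9P; collecting terms, 681.45 = 1.65P and P* = 413.
Then Q* = 731.55 - 0.75(413) = 421.8.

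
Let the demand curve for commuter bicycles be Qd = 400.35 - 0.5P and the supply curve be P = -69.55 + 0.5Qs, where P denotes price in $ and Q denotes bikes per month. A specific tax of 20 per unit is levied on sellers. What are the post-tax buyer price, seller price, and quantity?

Inverting to quantity form: Qs = 139.1 + 2P.
Sellers keep P_s = P_b - 20 per unit, so supply in terms of the buyer price is Qs = 99.1 + 2P_b.
Set Qd = Qs: 400.35 - 0.5P_b = 99.1 + 2P_b, so 301.25 = 2.5P_b and P_b = 120.5.
Then P_s = 120.5 - 20 = 100.5 and Q = 400.35 - 0.5(120.5) = 340.1.

P_b = 120.5, P_s = 100.5, Q = 340.1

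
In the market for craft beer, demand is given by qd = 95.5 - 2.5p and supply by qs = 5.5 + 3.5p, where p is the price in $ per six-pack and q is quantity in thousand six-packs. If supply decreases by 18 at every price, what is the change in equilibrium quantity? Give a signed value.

At equilibrium qd = qs, so 95.5 - 2.5p = 5.5 + 3.5p; collecting terms, 90 = 6p and p* = 15.
Substitute back: q* = 95.5 - 2.5(15) = 58.
After the shift, supply is qs = -12.5 + 3.5p.
The new intersection has 108 = 6p, i.e. p = 18, q = 50.5.
Δq = 50.5 - 58 = -7.5.

Δq = -7.5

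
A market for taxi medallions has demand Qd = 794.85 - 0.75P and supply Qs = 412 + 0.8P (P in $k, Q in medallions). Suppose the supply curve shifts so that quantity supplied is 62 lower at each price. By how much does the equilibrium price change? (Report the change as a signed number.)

Equating demand and supply, 794.85 - 0.75P = 412 + 0.8P gives 1.55P = 382.85, so P* = 247.
From the demand curve, Q* = 794.85 - 0.75(247) = 609.6.
After the shift, supply is Qs = 350 + 0.8P.
New equilibrium: 444.85 = 1.55P, so P = 287 and Q = 579.6.
ΔP = 287 - 247 = 40.

ΔP = 40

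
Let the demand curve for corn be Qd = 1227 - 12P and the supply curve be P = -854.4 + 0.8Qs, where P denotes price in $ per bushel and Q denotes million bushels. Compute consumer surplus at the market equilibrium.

Consumer surplus = 48870.375

Inverting to quantity form: Qs = 1068 + 1.25P.
At equilibrium Qd = Qs, so 1227 - 12P = 1068 + 1.25P; collecting terms, 159 = 13.25P and P* = 12.
From the demand curve, Q* = 1227 - 12(12) = 1083.
Demand choke price (Qd = 0): P = 1227/12 = 102.25. Consumer surplus = ½ × (102.25 - 12) × 1083 = 48870.375.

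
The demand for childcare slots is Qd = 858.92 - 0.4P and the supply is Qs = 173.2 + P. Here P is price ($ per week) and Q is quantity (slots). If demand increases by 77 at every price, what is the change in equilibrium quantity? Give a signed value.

At equilibrium Qd = Qs, so 858.92 - 0.4P = 173.2 + P; collecting terms, 685.72 = 1.4P and P* = 489.8.
Substitute back: Q* = 858.92 - 0.4(489.8) = 663.
After the shift, demand is Qd = 935.92 - 0.4P.
Re-solving, 1.4P = 762.72 gives P = 544.8 and Q = 718.
ΔQ = 718 - 663 = 55.

ΔQ = 55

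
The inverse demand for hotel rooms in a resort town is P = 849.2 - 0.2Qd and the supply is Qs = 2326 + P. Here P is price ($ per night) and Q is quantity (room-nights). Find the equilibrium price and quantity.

Inverting to quantity form: Qd = 4246 - 5P.
Set Qd = Qs: 4246 - 5P = 2326 + P, so 1920 = 6P and P* = 320.
Substitute back: Q* = 4246 - 5(320) = 2646.

P* = 320, Q* = 2646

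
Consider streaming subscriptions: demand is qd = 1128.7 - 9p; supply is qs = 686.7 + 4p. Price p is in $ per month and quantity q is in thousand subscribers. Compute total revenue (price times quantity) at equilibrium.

The market clears where 1128.7 - 9p = 686.7 + 4p. Rearranging, 13p = 442, hence p* = 34.
Then q* = 1128.7 - 9(34) = 822.7.
Total revenue = p* × q* = 34 × 822.7 = 27971.8.

Total revenue = 27971.8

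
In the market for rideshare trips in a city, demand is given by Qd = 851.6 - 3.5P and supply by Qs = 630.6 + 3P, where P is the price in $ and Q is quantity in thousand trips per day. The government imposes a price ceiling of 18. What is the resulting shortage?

Shortage = 104

With P fixed at 18, quantity demanded is 788.6 and quantity supplied is 684.6.
Shortage = Qd - Qs = 788.6 - 684.6 = 104.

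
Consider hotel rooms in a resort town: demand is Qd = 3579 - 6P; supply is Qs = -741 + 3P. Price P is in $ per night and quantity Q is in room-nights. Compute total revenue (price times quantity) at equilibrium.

Set Qd = Qs: 3579 - 6P = -741 + 3P, so 4320 = 9P and P* = 480.
Then Q* = 3579 - 6(480) = 699.
Total revenue = P* × Q* = 480 × 699 = 335520.

Total revenue = 335520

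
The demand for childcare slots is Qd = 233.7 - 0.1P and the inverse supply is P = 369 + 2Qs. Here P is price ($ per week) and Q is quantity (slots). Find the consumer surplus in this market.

Consumer surplus = 134480

Solving each curve for Q: Qs = -184.5 + 0.5P.
At equilibrium Qd = Qs, so 233.7 - 0.1P = -184.5 + 0.5P; collecting terms, 418.2 = 0.6P and P* = 697.
Plugging P* into demand: Q* = 233.7 - 0.1(697) = 164.
Demand choke price (Qd = 0): P = 233.7/0.1 = 2337. Consumer surplus = ½ × (2337 - 697) × 164 = 134480.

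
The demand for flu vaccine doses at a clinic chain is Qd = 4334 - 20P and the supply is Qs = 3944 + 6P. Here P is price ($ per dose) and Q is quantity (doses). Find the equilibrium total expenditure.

Set Qd = Qs: 4334 - 20P = 3944 + 6P, so 390 = 26P and P* = 15.
Substitute back: Q* = 4334 - 20(15) = 4034.
Total expenditure = P* × Q* = 15 × 4034 = 60510.

Total expenditure = 60510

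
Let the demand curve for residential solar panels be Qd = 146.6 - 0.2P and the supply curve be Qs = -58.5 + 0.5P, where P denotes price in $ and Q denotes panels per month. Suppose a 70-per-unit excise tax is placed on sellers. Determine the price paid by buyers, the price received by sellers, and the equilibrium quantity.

With a tax of 70 on sellers, they supply based on the net price P_s = P_b - 70, so Qs = -93.5 + 0.5P_b.
Market clearing requires 146.6 - 0.2P_b = -93.5 + 0.5P_b; hence 240.1 = 0.7P_b and P_b = 343.
So P_s = 273 and the quantity traded is Q = 146.6 - 0.2(343) = 78.

P_b = 343, P_s = 273, Q = 78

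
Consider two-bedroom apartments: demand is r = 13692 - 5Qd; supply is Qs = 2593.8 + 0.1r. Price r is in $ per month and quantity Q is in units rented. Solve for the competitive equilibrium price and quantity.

r* = 482, Q* = 2642

In direct form, Qd = 2738.4 - 0.2r.
Set Qd = Qs: 2738.4 - 0.2r = 2593.8 + 0.1r, so 144.6 = 0.3r and r* = 482.
Plugging r* into demand: Q* = 2738.4 - 0.2(482) = 2642.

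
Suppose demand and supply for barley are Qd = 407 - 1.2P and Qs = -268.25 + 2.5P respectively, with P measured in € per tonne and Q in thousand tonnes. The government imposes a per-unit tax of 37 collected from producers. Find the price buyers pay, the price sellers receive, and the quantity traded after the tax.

The tax drives a wedge P_b - P_s = 37. Substituting P_s = P_b - 37 into supply: Qs = -360.75 + 2.5P_b.
Set Qd = Qs: 407 - 1.2P_b = -360.75 + 2.5P_b, so 767.75 = 3.7P_b and P_b = 207.5.
So P_s = 170.5 and the quantity traded is Q = 407 - 1.2(207.5) = 158.

P_b = 207.5, P_s = 170.5, Q = 158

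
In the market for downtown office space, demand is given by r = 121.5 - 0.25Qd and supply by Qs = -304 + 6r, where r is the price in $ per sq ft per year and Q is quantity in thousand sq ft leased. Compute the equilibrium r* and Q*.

In direct form, Qd = 486 - 4r.
Equating demand and supply, 486 - 4r = -304 + 6r gives 10r = 790, so r* = 79.
Then Q* = 486 - 4(79) = 170.

r* = 79, Q* = 170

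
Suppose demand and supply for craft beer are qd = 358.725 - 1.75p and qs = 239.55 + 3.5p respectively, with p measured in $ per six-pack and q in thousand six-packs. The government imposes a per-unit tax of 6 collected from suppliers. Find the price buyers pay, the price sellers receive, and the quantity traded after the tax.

The tax drives a wedge p_b - p_s = 6. Substituting p_s = p_b - 6 into supply: qs = 218.55 + 3.5p_b.
Equate demand and the shifted supply: 358.725 - 1.75p_b = 218.55 + 3.5p_b, giving 5.25p_b = 140.175, so p_b = 26.7.
So p_s = 20.7 and the quantity traded is q = 358.725 - 1.75(26.7) = 312.

p_b = 26.7, p_s = 20.7, q = 312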